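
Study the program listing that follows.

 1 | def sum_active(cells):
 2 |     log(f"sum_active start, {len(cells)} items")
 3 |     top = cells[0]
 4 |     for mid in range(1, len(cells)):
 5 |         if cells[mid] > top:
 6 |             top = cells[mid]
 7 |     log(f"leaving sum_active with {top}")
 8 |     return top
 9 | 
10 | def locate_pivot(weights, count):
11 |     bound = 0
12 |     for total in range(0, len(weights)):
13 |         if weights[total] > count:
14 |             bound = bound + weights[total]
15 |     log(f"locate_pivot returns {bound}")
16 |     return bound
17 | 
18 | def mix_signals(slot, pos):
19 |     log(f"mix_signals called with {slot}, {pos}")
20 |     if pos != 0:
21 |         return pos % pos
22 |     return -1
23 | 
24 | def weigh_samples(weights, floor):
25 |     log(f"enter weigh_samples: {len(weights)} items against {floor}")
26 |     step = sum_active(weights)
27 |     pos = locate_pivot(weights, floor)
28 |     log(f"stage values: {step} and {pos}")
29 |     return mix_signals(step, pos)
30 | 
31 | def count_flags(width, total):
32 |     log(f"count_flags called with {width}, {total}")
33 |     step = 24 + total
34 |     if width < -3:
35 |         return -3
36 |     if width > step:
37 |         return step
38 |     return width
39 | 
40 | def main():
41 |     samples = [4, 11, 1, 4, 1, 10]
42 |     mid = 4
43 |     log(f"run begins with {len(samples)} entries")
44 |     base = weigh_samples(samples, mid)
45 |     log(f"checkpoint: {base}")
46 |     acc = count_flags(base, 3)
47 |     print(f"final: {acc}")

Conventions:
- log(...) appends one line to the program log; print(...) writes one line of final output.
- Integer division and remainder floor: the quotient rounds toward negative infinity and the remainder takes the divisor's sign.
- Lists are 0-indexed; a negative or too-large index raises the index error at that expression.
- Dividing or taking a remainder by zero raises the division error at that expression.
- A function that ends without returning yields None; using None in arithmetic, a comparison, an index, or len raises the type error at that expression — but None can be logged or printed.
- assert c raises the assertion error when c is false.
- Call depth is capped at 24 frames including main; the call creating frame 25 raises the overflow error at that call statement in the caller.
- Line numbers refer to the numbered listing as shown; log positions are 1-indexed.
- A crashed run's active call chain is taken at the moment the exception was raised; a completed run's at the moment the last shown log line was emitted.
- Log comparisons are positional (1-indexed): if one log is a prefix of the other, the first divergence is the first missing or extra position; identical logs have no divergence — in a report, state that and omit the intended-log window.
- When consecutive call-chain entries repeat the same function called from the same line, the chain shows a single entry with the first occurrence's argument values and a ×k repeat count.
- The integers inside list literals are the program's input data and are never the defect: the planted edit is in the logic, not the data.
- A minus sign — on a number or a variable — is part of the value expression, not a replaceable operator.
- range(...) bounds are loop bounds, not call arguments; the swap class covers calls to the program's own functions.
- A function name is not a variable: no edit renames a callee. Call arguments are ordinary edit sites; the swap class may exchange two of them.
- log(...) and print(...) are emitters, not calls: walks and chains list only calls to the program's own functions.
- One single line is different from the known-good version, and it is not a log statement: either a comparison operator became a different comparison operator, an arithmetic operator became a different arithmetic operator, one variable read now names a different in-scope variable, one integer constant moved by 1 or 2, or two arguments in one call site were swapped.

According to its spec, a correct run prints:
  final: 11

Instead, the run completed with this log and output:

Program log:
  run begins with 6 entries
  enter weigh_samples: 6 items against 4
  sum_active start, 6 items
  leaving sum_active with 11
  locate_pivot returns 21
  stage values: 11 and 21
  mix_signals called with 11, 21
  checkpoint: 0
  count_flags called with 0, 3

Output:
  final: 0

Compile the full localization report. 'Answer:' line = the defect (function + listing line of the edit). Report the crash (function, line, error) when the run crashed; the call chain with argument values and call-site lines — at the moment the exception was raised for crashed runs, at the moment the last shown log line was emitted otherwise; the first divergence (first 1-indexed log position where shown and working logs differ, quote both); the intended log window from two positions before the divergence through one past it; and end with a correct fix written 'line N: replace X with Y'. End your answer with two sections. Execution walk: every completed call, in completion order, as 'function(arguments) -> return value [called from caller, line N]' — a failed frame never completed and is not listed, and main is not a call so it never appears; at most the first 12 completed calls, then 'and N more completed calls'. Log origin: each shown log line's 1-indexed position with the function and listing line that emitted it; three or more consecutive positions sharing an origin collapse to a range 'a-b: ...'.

Answer: the defect is in mix_signals at line 21.
Key observation: The log first diverges at position 8: the faulty run prints 'checkpoint: 0' where the working version prints 'checkpoint: 11'.
Call chain: main -> count_flags(0, 3) (called at line 46).
First divergence: position 8; shown 'checkpoint: 0' vs intended 'checkpoint: 11'.
Intended log window:
  6: stage values: 11 and 21
  7: mix_signals called with 11, 21
  8: checkpoint: 11
  9: count_flags called with 11, 3
Execution walk:
  sum_active([4, 11, 1, 4, 1, 10]) -> 11  [called from weigh_samples, line 26]
  locate_pivot([4, 11, 1, 4, 1, 10], 4) -> 21  [called from weigh_samples, line 27]
  mix_signals(11, 21) -> 0  [called from weigh_samples, line 29]
  weigh_samples([4, 11, 1, 4, 1, 10], 4) -> 0  [called from main, line 44]
  count_flags(0, 3) -> 0  [called from main, line 46]
Log origin:
  1: emitted by main (line 43)
  2: emitted by weigh_samples (line 25)
  3: emitted by sum_active (line 2)
  4: emitted by sum_active (line 7)
  5: emitted by locate_pivot (line 15)
  6: emitted by weigh_samples (line 28)
  7: emitted by mix_signals (line 19)
  8: emitted by main (line 45)
  9: emitted by count_flags (line 32)
A correct fix: line 21: replace `pos % pos` with `slot % pos`.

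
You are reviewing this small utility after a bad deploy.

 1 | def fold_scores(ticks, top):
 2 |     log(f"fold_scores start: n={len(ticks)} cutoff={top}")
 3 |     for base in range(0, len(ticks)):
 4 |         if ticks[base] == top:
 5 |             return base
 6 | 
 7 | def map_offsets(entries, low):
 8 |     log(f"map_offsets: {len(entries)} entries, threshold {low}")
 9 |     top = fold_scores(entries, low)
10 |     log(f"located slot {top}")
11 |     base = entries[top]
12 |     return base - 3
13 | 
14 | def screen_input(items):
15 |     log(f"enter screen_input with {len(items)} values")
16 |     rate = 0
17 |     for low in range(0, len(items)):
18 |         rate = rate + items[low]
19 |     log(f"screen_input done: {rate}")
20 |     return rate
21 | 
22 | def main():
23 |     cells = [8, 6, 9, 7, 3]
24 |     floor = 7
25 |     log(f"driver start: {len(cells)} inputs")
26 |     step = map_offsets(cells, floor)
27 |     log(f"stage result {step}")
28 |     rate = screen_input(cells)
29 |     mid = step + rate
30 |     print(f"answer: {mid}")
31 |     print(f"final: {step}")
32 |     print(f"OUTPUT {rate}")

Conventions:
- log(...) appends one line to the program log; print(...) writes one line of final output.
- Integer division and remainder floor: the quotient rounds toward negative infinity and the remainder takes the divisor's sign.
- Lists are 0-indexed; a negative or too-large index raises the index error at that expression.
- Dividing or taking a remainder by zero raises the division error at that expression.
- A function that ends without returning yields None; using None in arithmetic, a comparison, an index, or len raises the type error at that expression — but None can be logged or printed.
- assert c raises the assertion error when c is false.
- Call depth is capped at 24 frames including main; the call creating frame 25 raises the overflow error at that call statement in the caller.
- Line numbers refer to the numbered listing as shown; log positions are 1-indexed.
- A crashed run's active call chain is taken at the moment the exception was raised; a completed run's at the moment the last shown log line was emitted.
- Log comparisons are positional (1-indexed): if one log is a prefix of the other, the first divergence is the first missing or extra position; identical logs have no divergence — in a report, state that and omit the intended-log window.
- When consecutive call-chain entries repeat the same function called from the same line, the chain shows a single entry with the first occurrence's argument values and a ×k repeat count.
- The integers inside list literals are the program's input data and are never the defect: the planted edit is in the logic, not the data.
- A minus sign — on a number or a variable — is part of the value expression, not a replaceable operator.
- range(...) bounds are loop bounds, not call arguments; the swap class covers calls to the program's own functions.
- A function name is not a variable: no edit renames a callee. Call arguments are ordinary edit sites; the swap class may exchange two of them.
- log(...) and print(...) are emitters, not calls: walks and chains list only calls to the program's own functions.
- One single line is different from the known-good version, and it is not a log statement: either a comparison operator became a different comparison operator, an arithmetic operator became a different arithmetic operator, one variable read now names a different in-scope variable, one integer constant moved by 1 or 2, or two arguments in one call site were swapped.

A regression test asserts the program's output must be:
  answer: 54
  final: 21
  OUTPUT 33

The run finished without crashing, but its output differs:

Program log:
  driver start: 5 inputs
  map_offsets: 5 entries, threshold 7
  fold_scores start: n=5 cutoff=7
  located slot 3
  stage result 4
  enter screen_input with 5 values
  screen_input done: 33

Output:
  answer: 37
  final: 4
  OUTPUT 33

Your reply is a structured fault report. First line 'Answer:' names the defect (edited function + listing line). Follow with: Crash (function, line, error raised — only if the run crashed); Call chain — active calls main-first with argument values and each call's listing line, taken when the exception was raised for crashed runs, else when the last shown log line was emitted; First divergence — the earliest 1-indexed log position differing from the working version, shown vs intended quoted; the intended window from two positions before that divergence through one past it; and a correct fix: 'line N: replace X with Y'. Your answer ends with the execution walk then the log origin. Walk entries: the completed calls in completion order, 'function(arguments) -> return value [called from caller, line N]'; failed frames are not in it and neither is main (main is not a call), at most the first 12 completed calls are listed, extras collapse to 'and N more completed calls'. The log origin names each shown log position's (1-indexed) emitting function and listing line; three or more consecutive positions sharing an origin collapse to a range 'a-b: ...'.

Answer: the defect is in map_offsets at line 12.
Core observation: Everything matches until log position 5, which reads 'stage result 4' in place of 'stage result 21'.
Call chain: main -> screen_input([8, 6, 9, 7, 3]) (called at line 28).
First divergence: position 5 — shown 'stage result 4', intended 'stage result 21'.
Intended log window:
  3: fold_scores start: n=5 cutoff=7
  4: located slot 3
  5: stage result 21
  6: enter screen_input with 5 values
Execution walk:
  fold_scores([8, 6, 9, 7, 3], 7) -> 3  [called from map_offsets, line 9]
  map_offsets([8, 6, 9, 7, 3], 7) -> 4  [called from main, line 26]
  screen_input([8, 6, 9, 7, 3]) -> 33  [called from main, line 28]
Log origin:
  1 — main, line 25
  2 — map_offsets, line 8
  3 — fold_scores, line 2
  4 — map_offsets, line 10
  5 — main, line 27
  6 — screen_input, line 15
  7 — screen_input, line 19
A correct fix: line 12: replace `-` with `*`.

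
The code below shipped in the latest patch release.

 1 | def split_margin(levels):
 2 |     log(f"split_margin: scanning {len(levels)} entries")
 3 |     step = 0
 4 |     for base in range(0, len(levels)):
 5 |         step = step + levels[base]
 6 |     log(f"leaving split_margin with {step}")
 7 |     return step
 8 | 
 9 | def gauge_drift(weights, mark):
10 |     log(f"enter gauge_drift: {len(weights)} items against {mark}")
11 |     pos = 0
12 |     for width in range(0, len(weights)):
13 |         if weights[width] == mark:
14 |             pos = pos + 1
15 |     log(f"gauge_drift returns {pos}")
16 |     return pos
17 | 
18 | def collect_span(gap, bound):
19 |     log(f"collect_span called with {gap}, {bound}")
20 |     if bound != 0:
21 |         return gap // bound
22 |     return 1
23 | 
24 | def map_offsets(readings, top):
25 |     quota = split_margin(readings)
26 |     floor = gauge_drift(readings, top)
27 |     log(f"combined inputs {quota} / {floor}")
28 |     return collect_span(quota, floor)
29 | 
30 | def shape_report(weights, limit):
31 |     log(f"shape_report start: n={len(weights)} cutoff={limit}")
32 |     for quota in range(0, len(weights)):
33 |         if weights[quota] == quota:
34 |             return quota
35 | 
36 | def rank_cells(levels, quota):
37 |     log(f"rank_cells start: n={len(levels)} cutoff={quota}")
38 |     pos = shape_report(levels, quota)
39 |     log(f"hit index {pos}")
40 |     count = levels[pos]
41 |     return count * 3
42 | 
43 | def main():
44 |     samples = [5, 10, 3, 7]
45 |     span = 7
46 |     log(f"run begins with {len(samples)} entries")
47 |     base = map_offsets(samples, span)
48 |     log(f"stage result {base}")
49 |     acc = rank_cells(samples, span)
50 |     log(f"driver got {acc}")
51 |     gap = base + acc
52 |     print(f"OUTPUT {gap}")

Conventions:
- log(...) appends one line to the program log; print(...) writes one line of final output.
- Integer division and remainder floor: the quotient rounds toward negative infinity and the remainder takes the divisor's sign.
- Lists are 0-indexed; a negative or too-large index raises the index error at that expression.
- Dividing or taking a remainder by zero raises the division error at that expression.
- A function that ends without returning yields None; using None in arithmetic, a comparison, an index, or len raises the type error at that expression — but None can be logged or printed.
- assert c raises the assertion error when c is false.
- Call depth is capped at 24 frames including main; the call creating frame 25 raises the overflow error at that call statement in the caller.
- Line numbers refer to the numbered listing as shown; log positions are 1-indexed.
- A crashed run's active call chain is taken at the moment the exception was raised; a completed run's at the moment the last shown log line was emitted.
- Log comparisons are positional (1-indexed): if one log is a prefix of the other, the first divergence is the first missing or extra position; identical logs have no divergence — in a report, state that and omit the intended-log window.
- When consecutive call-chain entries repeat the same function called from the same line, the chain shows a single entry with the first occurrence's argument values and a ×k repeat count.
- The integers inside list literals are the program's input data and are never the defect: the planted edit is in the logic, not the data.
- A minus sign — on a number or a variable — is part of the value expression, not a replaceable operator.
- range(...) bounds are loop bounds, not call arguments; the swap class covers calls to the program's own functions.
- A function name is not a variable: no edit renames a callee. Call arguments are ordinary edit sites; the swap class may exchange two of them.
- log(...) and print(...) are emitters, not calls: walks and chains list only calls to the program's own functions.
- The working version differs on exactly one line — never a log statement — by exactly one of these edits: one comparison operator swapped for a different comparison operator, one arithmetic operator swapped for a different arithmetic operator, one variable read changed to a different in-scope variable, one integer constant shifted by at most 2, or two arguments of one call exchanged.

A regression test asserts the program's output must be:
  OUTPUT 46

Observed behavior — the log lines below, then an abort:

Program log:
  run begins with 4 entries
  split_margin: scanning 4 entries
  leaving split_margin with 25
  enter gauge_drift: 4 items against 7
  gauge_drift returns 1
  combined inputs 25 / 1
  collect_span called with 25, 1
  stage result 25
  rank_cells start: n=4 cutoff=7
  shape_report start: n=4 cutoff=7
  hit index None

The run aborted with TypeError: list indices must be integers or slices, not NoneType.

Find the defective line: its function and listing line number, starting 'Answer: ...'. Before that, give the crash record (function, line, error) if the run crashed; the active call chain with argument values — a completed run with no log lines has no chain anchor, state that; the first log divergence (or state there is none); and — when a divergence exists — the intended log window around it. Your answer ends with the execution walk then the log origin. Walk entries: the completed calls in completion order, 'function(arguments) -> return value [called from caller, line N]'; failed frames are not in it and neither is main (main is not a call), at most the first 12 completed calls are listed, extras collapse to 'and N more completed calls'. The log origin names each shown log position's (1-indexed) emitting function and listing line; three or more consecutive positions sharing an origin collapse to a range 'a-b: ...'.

Answer: the defect is in shape_report at line 33.
Key observation: The log first diverges at position 11: the faulty run prints 'hit index None' where the working version prints 'hit index 3'.
Crash: rank_cells, line 40, TypeError.
Call chain: main -> rank_cells([5, 10, 3, 7], 7) (called at line 49).
First divergence: position 11 — shown 'hit index None', intended 'hit index 3'.
Intended log window:
  9: rank_cells start: n=4 cutoff=7
  10: shape_report start: n=4 cutoff=7
  11: hit index 3
  12: driver got 21
Execution walk:
  split_margin([5, 10, 3, 7]) -> 25  [called from map_offsets, line 25]
  gauge_drift([5, 10, 3, 7], 7) -> 1  [called from map_offsets, line 26]
  collect_span(25, 1) -> 25  [called from map_offsets, line 28]
  map_offsets([5, 10, 3, 7], 7) -> 25  [called from main, line 47]
  shape_report([5, 10, 3, 7], 7) -> None  [called from rank_cells, line 38]
Log origin:
  1: logged in main at line 46
  2: logged in split_margin at line 2
  3: logged in split_margin at line 6
  4: logged in gauge_drift at line 10
  5: logged in gauge_drift at line 15
  6: logged in map_offsets at line 27
  7: logged in collect_span at line 19
  8: logged in main at line 48
  9: logged in rank_cells at line 37
  10: logged in shape_report at line 31
  11: logged in rank_cells at line 39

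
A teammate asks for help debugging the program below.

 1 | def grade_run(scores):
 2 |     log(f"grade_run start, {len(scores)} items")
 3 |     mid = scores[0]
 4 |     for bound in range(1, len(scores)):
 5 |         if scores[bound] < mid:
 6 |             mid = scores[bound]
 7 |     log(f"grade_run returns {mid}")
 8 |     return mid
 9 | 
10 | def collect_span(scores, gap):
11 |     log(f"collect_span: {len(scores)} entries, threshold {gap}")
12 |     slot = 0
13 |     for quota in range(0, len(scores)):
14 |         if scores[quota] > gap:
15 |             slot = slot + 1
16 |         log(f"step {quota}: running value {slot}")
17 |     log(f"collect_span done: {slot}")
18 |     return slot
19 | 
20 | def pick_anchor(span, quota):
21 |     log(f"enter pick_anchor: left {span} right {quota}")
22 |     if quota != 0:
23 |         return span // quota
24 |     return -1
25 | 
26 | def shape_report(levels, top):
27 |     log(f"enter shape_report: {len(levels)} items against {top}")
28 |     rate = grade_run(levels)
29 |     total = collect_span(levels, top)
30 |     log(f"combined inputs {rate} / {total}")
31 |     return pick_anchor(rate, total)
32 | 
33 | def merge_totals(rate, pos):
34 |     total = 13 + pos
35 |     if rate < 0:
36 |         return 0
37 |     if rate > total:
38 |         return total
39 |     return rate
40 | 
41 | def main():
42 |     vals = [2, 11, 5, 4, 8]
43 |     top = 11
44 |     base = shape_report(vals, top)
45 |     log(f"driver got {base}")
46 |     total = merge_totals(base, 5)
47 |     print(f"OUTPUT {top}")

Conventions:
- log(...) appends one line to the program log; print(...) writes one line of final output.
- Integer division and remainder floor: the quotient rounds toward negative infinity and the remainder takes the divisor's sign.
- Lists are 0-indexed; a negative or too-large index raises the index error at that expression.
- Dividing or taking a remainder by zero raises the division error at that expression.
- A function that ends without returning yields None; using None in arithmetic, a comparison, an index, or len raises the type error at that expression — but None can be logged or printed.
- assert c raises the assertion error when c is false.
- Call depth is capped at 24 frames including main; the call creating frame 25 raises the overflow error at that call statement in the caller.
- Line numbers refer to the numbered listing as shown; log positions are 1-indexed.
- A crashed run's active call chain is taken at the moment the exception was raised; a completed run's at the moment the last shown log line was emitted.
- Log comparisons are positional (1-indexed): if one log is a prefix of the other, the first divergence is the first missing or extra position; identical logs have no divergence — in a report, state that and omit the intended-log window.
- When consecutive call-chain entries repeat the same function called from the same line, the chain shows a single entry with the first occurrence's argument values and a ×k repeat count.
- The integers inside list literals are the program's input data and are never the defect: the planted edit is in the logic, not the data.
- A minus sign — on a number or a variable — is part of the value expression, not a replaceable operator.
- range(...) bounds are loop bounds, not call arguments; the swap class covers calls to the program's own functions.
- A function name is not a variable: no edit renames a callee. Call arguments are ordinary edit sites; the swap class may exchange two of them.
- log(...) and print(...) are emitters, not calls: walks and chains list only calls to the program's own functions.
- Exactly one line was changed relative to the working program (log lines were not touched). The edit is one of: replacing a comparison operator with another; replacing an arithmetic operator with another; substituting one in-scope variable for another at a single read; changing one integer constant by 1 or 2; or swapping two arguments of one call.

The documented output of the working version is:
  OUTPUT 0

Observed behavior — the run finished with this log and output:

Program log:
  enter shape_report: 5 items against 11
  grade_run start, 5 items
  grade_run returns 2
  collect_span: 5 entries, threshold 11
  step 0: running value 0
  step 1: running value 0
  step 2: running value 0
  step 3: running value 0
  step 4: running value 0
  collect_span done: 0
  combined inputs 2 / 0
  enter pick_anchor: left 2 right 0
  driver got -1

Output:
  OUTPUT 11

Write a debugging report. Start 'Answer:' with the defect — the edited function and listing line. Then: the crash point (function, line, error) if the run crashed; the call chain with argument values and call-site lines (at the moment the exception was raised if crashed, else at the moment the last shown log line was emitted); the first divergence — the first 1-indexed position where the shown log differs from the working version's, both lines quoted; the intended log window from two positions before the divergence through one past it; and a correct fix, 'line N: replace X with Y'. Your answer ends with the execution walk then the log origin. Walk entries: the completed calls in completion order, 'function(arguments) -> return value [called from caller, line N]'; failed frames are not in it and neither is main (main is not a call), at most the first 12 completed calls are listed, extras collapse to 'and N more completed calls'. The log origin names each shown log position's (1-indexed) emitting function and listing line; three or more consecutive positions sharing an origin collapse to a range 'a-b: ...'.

Answer: the defect is in main at line 47.
The tell: Every logged value matches the working version; the printed result is what differs.
Call chain: main.
First divergence: none — the logs agree in full.
Execution walk:
  grade_run([2, 11, 5, 4, 8]) -> 2  [called from shape_report, line 28]
  collect_span([2, 11, 5, 4, 8], 11) -> 0  [called from shape_report, line 29]
  pick_anchor(2, 0) -> -1  [called from shape_report, line 31]
  shape_report([2, 11, 5, 4, 8], 11) -> -1  [called from main, line 44]
  merge_totals(-1, 5) -> 0  [called from main, line 46]
Log origin:
  1 — shape_report, line 27
  2 — grade_run, line 2
  3 — grade_run, line 7
  4 — collect_span, line 11
  5-9 — collect_span, line 16
  10 — collect_span, line 17
  11 — shape_report, line 30
  12 — pick_anchor, line 21
  13 — main, line 45
A correct fix: line 47: replace `top` with `total`.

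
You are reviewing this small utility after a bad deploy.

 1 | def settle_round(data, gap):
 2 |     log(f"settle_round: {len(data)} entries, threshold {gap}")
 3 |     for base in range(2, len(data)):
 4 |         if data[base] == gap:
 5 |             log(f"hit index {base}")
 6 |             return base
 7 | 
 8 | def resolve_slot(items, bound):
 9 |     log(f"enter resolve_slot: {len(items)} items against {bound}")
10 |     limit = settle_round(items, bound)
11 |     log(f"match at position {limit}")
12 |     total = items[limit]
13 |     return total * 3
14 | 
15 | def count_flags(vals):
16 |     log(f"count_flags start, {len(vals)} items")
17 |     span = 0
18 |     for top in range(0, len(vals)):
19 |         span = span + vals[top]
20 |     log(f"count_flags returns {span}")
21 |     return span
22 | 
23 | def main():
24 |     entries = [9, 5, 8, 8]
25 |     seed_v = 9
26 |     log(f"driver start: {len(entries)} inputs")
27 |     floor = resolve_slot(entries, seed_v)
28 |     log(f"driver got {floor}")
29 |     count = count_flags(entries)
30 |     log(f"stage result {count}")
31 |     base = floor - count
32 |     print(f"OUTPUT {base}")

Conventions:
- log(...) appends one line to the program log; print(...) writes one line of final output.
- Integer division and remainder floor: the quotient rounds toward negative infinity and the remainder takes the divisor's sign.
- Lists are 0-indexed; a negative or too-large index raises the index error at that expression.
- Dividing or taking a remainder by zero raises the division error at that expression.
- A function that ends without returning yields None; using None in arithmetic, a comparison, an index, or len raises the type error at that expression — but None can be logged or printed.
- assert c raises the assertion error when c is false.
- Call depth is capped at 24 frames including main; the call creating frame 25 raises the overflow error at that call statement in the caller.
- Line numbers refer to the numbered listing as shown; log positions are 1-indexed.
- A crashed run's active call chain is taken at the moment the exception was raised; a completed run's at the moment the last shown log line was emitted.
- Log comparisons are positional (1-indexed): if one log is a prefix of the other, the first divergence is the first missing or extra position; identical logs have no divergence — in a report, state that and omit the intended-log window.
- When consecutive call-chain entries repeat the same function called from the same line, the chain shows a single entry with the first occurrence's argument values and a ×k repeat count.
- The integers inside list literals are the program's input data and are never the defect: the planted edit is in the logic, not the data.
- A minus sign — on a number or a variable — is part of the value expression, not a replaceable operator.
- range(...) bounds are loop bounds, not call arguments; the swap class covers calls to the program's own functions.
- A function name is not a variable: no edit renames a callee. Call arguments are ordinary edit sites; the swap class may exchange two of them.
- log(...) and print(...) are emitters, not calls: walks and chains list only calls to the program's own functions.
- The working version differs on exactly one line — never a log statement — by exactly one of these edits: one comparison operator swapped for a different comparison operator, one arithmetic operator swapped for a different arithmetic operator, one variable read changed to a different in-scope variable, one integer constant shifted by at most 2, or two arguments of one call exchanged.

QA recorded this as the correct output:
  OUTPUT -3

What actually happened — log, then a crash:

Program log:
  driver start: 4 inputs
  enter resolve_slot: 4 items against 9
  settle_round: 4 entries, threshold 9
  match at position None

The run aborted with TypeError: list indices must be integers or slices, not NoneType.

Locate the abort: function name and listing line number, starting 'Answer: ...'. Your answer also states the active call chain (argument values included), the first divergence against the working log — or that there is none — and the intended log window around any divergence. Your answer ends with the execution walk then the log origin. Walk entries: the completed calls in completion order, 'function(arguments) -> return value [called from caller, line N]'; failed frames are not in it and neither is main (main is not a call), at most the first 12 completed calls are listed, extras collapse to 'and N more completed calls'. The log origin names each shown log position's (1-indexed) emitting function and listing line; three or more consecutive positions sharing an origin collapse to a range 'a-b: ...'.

Answer: the error was raised in resolve_slot, line 12.
Core observation: At log position 4 the runs split — shown 'match at position None', but the working version logs 'hit index 0'.
Call chain: main -> resolve_slot([9, 5, 8, 8], 9) (called at line 27).
First divergence: position 4 — shown 'match at position None', intended 'hit index 0'.
Intended log window:
  2: enter resolve_slot: 4 items against 9
  3: settle_round: 4 entries, threshold 9
  4: hit index 0
  5: match at position 0
Execution walk:
  settle_round([9, 5, 8, 8], 9) -> None  [called from resolve_slot, line 10]
Log line origins:
  1: from main, line 26
  2: from resolve_slot, line 9
  3: from settle_round, line 2
  4: from resolve_slot, line 11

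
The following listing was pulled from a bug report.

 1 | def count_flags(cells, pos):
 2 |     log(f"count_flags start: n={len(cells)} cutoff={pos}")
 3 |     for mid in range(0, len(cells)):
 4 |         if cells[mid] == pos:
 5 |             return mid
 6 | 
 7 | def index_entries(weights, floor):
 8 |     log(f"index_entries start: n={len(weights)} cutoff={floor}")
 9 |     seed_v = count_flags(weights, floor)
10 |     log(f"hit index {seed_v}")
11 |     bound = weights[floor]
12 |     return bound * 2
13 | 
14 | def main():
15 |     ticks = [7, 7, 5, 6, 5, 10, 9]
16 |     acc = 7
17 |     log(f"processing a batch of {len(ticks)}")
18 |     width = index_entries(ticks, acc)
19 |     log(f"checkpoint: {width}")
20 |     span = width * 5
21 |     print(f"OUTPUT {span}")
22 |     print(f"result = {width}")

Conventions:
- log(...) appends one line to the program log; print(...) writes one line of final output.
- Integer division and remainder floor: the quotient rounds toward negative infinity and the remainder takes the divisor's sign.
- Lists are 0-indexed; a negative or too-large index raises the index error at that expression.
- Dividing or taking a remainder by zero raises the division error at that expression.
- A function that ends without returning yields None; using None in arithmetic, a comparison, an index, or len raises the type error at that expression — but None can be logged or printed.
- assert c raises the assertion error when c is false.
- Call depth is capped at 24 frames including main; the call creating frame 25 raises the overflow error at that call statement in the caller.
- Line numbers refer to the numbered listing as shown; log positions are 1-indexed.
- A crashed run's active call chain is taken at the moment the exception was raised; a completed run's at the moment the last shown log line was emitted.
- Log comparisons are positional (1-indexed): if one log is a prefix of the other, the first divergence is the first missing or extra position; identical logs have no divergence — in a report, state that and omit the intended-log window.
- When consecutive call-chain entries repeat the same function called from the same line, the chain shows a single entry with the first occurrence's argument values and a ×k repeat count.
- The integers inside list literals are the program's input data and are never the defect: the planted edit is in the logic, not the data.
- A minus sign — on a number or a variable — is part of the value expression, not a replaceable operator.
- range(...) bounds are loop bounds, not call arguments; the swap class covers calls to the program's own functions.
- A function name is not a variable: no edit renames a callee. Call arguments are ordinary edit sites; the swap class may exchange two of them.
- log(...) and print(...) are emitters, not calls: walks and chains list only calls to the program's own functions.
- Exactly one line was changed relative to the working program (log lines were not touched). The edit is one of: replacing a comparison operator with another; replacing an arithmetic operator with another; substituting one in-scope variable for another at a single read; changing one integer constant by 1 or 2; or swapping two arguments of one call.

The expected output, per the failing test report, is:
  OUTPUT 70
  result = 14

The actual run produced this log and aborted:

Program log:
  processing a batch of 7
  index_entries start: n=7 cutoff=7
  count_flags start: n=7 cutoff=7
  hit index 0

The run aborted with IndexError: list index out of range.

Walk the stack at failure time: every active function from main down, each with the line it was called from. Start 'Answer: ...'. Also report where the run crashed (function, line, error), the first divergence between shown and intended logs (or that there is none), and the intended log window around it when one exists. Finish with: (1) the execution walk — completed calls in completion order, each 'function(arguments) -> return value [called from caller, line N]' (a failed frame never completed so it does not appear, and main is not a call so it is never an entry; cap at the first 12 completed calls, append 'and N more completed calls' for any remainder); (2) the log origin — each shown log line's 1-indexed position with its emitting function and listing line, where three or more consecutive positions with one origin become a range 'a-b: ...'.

Answer: main -> index_entries (called at line 18).
Key fact: The log ends early — 4 lines, where the working version next logs 'checkpoint: 14'.
Crash: index_entries, line 11, IndexError.
First divergence: position 5 — the faulty run's log ends after 4 lines; the working version continues with 'checkpoint: 14'.
Intended log window:
  3: count_flags start: n=7 cutoff=7
  4: hit index 0
  5: checkpoint: 14
Execution walk:
  count_flags([7, 7, 5, 6, 5, 10, 9], 7) -> 0  [called from index_entries, line 9]
Log line origins:
  1 — main, line 17
  2 — index_entries, line 8
  3 — count_flags, line 2
  4 — index_entries, line 10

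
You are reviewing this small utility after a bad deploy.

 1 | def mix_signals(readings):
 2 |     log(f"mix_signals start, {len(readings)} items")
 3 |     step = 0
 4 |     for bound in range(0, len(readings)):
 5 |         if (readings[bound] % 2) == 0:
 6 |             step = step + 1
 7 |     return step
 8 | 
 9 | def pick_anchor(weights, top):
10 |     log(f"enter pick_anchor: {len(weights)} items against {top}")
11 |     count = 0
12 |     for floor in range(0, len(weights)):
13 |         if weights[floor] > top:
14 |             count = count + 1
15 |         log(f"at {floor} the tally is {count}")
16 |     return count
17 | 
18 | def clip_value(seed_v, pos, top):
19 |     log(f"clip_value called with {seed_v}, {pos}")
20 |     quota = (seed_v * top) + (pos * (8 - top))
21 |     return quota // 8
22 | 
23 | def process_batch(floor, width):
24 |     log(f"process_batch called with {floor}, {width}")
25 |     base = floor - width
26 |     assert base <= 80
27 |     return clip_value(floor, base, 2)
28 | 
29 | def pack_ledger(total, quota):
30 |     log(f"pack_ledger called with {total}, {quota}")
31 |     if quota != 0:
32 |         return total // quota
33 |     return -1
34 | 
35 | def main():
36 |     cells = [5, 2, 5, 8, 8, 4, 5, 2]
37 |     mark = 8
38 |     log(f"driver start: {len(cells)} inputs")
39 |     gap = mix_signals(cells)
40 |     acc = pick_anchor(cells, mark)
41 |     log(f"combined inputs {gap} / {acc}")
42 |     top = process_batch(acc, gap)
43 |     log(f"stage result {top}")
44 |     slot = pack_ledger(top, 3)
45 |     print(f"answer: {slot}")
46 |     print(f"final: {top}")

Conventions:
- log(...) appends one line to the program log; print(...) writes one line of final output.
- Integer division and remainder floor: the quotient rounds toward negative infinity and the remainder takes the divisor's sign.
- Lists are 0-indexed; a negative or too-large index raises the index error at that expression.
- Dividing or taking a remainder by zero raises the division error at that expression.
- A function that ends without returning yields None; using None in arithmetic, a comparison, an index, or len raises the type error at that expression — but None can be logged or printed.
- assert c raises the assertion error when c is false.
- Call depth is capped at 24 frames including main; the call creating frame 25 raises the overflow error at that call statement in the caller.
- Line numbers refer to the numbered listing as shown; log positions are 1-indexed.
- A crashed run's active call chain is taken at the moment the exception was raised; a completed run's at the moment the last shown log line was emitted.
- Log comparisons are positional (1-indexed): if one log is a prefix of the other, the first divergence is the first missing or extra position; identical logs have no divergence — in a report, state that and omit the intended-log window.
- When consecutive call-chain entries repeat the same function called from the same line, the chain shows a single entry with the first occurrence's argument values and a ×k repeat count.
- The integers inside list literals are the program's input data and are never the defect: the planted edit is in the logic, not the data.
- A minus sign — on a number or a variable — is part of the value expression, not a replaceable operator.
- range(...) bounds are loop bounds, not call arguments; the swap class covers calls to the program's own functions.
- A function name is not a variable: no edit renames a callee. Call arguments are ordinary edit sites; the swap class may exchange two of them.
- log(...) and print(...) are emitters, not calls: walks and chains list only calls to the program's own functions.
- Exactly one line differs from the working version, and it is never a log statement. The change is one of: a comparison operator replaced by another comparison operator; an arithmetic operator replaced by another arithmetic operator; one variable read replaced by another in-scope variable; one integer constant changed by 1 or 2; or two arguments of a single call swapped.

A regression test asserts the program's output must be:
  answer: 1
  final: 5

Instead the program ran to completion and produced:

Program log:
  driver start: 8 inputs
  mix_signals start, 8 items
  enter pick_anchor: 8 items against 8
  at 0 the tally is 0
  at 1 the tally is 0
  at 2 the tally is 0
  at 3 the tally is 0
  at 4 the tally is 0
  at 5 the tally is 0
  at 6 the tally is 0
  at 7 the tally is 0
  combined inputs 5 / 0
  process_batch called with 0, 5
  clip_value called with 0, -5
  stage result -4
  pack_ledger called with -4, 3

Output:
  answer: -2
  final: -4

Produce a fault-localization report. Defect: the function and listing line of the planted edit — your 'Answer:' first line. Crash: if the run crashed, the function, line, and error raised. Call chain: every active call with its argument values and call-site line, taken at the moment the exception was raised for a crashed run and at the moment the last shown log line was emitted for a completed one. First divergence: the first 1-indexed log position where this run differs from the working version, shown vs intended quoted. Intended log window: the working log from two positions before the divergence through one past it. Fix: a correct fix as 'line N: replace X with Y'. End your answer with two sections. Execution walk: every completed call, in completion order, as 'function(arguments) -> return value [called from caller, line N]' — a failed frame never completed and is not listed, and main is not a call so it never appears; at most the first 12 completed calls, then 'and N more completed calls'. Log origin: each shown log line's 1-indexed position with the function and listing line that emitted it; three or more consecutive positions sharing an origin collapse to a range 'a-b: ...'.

Answer: the defect is in main at line 42.
Core observation: Log line 13 is where behavior first shows: 'process_batch called with 0, 5' appears instead of 'process_batch called with 5, 0'.
Call chain: main -> pack_ledger(-4, 3) (called at line 44).
First divergence: at position 13 the run shows 'process_batch called with 0, 5' where the working version logs 'process_batch called with 5, 0'.
Intended log window:
  11: at 7 the tally is 0
  12: combined inputs 5 / 0
  13: process_batch called with 5, 0
  14: clip_value called with 5, 5
Execution walk:
  mix_signals([5, 2, 5, 8, 8, 4, 5, 2]) -> 5  [called from main, line 39]
  pick_anchor([5, 2, 5, 8, 8, 4, 5, 2], 8) -> 0  [called from main, line 40]
  clip_value(0, -5, 2) -> -4  [called from process_batch, line 27]
  process_batch(0, 5) -> -4  [called from main, line 42]
  pack_ledger(-4, 3) -> -2  [called from main, line 44]
Log origins:
  1 — main, line 38
  2 — mix_signals, line 2
  3 — pick_anchor, line 10
  4-11 — pick_anchor, line 15
  12 — main, line 41
  13 — process_batch, line 24
  14 — clip_value, line 19
  15 — main, line 43
  16 — pack_ledger, line 30
A correct fix: line 42: replace `process_batch(acc, gap)` with `process_batch(gap, acc)`.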